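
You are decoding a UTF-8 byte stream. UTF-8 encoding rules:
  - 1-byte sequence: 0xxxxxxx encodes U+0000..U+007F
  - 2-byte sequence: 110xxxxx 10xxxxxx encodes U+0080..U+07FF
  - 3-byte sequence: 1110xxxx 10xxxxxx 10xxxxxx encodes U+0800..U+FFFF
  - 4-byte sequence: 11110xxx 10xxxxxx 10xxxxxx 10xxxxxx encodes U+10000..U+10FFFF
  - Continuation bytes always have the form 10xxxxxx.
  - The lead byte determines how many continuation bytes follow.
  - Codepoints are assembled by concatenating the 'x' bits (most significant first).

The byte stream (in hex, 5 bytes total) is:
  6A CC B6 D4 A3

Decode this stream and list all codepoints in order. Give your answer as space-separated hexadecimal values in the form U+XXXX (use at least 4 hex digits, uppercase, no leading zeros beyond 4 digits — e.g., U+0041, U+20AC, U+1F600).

Byte[0]=6A: 1-byte ASCII. cp=U+006A
Byte[1]=CC: 2-byte lead, need 1 cont bytes. acc=0xC
Byte[2]=B6: continuation. acc=(acc<<6)|0x36=0x336
Completed: cp=U+0336 (starts at byte 1)
Byte[3]=D4: 2-byte lead, need 1 cont bytes. acc=0x14
Byte[4]=A3: continuation. acc=(acc<<6)|0x23=0x523
Completed: cp=U+0523 (starts at byte 3)

Answer: U+006A U+0336 U+0523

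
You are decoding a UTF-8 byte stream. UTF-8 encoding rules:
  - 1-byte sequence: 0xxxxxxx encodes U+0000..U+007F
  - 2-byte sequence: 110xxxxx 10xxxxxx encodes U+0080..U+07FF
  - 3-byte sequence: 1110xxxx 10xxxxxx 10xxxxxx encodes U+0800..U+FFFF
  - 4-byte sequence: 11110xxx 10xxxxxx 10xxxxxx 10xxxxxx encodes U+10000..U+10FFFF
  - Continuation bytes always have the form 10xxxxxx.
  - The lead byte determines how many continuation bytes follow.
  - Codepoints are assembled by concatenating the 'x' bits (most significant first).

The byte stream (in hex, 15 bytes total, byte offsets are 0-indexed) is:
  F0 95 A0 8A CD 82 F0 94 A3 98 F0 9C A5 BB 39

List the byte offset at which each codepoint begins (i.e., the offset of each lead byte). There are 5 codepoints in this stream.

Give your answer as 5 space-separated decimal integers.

Answer: 0 4 6 10 14

Derivation:
Byte[0]=F0: 4-byte lead, need 3 cont bytes. acc=0x0
Byte[1]=95: continuation. acc=(acc<<6)|0x15=0x15
Byte[2]=A0: continuation. acc=(acc<<6)|0x20=0x560
Byte[3]=8A: continuation. acc=(acc<<6)|0x0A=0x1580A
Completed: cp=U+1580A (starts at byte 0)
Byte[4]=CD: 2-byte lead, need 1 cont bytes. acc=0xD
Byte[5]=82: continuation. acc=(acc<<6)|0x02=0x342
Completed: cp=U+0342 (starts at byte 4)
Byte[6]=F0: 4-byte lead, need 3 cont bytes. acc=0x0
Byte[7]=94: continuation. acc=(acc<<6)|0x14=0x14
Byte[8]=A3: continuation. acc=(acc<<6)|0x23=0x523
Byte[9]=98: continuation. acc=(acc<<6)|0x18=0x148D8
Completed: cp=U+148D8 (starts at byte 6)
Byte[10]=F0: 4-byte lead, need 3 cont bytes. acc=0x0
Byte[11]=9C: continuation. acc=(acc<<6)|0x1C=0x1C
Byte[12]=A5: continuation. acc=(acc<<6)|0x25=0x725
Byte[13]=BB: continuation. acc=(acc<<6)|0x3B=0x1C97B
Completed: cp=U+1C97B (starts at byte 10)
Byte[14]=39: 1-byte ASCII. cp=U+0039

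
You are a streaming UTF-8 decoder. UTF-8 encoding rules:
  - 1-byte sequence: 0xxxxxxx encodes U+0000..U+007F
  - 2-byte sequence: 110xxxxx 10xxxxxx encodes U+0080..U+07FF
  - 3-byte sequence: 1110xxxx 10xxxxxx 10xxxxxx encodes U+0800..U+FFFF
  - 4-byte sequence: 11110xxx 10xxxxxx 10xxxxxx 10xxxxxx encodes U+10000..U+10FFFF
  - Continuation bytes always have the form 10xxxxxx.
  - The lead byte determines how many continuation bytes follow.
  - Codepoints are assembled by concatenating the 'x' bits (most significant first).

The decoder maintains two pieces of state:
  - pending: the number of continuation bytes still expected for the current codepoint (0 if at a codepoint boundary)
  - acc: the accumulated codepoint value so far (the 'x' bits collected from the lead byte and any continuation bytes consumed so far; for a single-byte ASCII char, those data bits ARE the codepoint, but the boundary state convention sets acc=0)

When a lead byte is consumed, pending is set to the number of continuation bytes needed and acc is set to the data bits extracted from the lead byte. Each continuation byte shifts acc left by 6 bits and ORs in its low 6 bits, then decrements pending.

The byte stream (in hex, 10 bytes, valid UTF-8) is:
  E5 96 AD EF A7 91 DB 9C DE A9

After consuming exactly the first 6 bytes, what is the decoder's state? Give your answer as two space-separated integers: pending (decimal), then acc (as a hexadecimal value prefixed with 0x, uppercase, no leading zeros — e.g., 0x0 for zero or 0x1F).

Answer: 0 0xF9D1

Derivation:
Byte[0]=E5: 3-byte lead. pending=2, acc=0x5
Byte[1]=96: continuation. acc=(acc<<6)|0x16=0x156, pending=1
Byte[2]=AD: continuation. acc=(acc<<6)|0x2D=0x55AD, pending=0
Byte[3]=EF: 3-byte lead. pending=2, acc=0xF
Byte[4]=A7: continuation. acc=(acc<<6)|0x27=0x3E7, pending=1
Byte[5]=91: continuation. acc=(acc<<6)|0x11=0xF9D1, pending=0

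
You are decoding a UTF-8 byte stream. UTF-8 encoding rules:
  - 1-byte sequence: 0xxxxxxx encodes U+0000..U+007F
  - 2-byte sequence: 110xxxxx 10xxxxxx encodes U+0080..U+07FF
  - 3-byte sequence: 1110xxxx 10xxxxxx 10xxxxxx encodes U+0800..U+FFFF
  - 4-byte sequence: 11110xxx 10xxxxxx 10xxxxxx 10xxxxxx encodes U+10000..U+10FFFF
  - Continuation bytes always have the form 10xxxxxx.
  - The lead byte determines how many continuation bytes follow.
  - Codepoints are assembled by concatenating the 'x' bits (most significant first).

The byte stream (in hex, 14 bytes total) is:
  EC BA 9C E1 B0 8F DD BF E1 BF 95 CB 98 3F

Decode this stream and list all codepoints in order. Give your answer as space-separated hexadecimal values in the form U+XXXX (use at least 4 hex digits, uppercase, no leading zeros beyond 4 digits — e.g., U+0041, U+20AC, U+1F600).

Byte[0]=EC: 3-byte lead, need 2 cont bytes. acc=0xC
Byte[1]=BA: continuation. acc=(acc<<6)|0x3A=0x33A
Byte[2]=9C: continuation. acc=(acc<<6)|0x1C=0xCE9C
Completed: cp=U+CE9C (starts at byte 0)
Byte[3]=E1: 3-byte lead, need 2 cont bytes. acc=0x1
Byte[4]=B0: continuation. acc=(acc<<6)|0x30=0x70
Byte[5]=8F: continuation. acc=(acc<<6)|0x0F=0x1C0F
Completed: cp=U+1C0F (starts at byte 3)
Byte[6]=DD: 2-byte lead, need 1 cont bytes. acc=0x1D
Byte[7]=BF: continuation. acc=(acc<<6)|0x3F=0x77F
Completed: cp=U+077F (starts at byte 6)
Byte[8]=E1: 3-byte lead, need 2 cont bytes. acc=0x1
Byte[9]=BF: continuation. acc=(acc<<6)|0x3F=0x7F
Byte[10]=95: continuation. acc=(acc<<6)|0x15=0x1FD5
Completed: cp=U+1FD5 (starts at byte 8)
Byte[11]=CB: 2-byte lead, need 1 cont bytes. acc=0xB
Byte[12]=98: continuation. acc=(acc<<6)|0x18=0x2D8
Completed: cp=U+02D8 (starts at byte 11)
Byte[13]=3F: 1-byte ASCII. cp=U+003F

Answer: U+CE9C U+1C0F U+077F U+1FD5 U+02D8 U+003F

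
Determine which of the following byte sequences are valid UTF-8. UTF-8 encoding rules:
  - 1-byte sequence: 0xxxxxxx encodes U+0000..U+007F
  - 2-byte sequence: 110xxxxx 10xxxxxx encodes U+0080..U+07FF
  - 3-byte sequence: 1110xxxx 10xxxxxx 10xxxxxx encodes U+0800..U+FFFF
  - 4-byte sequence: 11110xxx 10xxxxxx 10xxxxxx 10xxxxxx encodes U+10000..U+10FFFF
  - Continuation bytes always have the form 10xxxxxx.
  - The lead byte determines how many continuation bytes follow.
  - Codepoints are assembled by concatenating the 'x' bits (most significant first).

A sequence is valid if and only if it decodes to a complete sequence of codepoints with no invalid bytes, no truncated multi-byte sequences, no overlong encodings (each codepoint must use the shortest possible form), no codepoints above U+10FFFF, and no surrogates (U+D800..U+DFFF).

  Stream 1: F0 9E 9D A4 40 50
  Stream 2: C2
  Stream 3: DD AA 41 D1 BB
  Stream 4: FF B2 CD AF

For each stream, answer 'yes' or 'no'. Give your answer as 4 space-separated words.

Stream 1: decodes cleanly. VALID
Stream 2: error at byte offset 1. INVALID
Stream 3: decodes cleanly. VALID
Stream 4: error at byte offset 0. INVALID

Answer: yes no yes no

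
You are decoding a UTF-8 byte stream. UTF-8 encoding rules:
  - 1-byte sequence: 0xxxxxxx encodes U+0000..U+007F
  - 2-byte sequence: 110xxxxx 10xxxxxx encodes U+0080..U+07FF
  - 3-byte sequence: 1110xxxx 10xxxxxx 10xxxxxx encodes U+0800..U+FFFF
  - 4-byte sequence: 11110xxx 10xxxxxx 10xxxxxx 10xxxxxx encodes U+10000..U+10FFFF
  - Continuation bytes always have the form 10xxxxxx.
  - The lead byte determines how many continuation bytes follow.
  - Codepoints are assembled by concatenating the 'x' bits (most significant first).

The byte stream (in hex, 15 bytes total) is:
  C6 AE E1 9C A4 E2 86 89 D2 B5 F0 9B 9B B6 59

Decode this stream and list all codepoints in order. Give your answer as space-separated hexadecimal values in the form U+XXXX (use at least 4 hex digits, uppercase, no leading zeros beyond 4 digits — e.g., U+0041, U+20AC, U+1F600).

Answer: U+01AE U+1724 U+2189 U+04B5 U+1B6F6 U+0059

Derivation:
Byte[0]=C6: 2-byte lead, need 1 cont bytes. acc=0x6
Byte[1]=AE: continuation. acc=(acc<<6)|0x2E=0x1AE
Completed: cp=U+01AE (starts at byte 0)
Byte[2]=E1: 3-byte lead, need 2 cont bytes. acc=0x1
Byte[3]=9C: continuation. acc=(acc<<6)|0x1C=0x5C
Byte[4]=A4: continuation. acc=(acc<<6)|0x24=0x1724
Completed: cp=U+1724 (starts at byte 2)
Byte[5]=E2: 3-byte lead, need 2 cont bytes. acc=0x2
Byte[6]=86: continuation. acc=(acc<<6)|0x06=0x86
Byte[7]=89: continuation. acc=(acc<<6)|0x09=0x2189
Completed: cp=U+2189 (starts at byte 5)
Byte[8]=D2: 2-byte lead, need 1 cont bytes. acc=0x12
Byte[9]=B5: continuation. acc=(acc<<6)|0x35=0x4B5
Completed: cp=U+04B5 (starts at byte 8)
Byte[10]=F0: 4-byte lead, need 3 cont bytes. acc=0x0
Byte[11]=9B: continuation. acc=(acc<<6)|0x1B=0x1B
Byte[12]=9B: continuation. acc=(acc<<6)|0x1B=0x6DB
Byte[13]=B6: continuation. acc=(acc<<6)|0x36=0x1B6F6
Completed: cp=U+1B6F6 (starts at byte 10)
Byte[14]=59: 1-byte ASCII. cp=U+0059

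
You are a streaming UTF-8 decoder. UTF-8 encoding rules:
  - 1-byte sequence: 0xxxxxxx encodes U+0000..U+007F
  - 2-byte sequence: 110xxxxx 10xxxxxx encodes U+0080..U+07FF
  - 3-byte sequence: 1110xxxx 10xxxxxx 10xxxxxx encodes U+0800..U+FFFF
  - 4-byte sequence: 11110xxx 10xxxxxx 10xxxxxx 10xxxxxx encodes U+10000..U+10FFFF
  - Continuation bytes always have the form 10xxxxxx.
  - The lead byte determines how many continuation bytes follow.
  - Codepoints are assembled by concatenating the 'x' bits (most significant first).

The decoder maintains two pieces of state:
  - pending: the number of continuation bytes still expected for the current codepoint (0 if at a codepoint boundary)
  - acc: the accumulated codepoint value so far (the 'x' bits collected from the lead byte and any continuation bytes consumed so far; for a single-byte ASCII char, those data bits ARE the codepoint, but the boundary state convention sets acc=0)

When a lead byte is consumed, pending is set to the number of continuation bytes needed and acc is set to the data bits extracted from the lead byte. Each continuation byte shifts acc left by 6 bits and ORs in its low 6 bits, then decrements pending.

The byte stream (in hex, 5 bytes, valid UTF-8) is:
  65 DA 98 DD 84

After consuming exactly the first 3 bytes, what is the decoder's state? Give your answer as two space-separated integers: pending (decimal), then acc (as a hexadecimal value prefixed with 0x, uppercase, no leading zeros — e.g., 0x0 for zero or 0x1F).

Byte[0]=65: 1-byte. pending=0, acc=0x0
Byte[1]=DA: 2-byte lead. pending=1, acc=0x1A
Byte[2]=98: continuation. acc=(acc<<6)|0x18=0x698, pending=0

Answer: 0 0x698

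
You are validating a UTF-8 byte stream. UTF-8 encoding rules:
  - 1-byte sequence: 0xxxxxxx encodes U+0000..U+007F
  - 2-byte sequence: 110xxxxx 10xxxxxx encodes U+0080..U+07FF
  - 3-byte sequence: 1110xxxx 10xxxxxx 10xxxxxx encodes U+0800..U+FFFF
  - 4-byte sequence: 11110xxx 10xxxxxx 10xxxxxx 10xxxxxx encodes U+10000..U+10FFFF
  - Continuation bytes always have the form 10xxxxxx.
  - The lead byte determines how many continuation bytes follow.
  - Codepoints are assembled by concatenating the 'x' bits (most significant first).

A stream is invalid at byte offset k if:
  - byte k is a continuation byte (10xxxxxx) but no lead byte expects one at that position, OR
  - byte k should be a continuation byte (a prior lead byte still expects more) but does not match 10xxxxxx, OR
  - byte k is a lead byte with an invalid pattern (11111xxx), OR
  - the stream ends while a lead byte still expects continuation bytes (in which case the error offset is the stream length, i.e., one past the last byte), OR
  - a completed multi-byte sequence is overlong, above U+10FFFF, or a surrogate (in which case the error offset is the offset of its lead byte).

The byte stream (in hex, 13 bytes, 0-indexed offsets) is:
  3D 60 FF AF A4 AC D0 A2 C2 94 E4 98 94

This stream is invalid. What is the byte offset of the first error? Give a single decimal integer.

Byte[0]=3D: 1-byte ASCII. cp=U+003D
Byte[1]=60: 1-byte ASCII. cp=U+0060
Byte[2]=FF: INVALID lead byte (not 0xxx/110x/1110/11110)

Answer: 2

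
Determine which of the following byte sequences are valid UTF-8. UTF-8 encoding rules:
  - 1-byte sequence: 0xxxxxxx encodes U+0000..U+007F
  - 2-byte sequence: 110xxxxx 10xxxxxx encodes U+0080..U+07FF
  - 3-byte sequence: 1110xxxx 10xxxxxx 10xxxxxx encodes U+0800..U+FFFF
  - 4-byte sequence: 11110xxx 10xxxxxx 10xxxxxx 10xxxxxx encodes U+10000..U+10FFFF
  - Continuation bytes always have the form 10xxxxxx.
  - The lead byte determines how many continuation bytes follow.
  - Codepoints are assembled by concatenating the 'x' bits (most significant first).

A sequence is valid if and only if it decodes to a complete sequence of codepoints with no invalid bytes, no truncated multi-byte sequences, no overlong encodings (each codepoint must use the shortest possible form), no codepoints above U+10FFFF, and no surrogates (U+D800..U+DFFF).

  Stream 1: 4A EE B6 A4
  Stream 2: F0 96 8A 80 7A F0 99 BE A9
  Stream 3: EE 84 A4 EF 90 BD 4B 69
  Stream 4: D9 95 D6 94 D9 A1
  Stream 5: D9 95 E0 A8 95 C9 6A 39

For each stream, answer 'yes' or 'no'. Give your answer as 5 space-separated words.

Stream 1: decodes cleanly. VALID
Stream 2: decodes cleanly. VALID
Stream 3: decodes cleanly. VALID
Stream 4: decodes cleanly. VALID
Stream 5: error at byte offset 6. INVALID

Answer: yes yes yes yes no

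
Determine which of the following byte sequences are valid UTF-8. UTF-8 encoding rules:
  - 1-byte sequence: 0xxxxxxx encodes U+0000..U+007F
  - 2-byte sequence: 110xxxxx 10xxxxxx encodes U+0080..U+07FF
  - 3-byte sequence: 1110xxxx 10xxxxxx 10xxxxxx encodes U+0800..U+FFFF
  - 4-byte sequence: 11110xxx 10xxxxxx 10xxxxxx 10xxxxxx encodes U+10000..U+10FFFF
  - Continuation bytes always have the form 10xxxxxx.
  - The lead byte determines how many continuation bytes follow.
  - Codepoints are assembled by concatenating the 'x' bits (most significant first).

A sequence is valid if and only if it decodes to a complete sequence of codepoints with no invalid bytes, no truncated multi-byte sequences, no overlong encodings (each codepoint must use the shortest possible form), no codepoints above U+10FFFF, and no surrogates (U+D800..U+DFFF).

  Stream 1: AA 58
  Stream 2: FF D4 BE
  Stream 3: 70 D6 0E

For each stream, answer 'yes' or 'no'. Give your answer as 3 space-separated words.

Stream 1: error at byte offset 0. INVALID
Stream 2: error at byte offset 0. INVALID
Stream 3: error at byte offset 2. INVALID

Answer: no no no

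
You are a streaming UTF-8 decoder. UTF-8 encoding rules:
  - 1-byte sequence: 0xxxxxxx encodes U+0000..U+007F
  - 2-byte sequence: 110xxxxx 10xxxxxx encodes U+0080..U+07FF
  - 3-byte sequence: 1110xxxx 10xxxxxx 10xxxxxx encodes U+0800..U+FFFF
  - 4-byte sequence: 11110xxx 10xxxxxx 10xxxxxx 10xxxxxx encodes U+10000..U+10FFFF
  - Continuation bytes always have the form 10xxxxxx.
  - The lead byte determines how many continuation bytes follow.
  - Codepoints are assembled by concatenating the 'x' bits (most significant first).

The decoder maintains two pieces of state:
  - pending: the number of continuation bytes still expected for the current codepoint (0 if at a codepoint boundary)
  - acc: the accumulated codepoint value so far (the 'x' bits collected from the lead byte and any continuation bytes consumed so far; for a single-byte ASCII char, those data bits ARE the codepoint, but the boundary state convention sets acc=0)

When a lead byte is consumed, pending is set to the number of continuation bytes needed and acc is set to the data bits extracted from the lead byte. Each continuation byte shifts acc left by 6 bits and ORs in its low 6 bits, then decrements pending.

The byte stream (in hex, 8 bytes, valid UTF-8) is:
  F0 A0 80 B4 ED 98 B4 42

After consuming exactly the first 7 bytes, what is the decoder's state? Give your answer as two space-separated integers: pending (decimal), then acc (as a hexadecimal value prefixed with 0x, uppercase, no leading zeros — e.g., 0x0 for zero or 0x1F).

Answer: 0 0xD634

Derivation:
Byte[0]=F0: 4-byte lead. pending=3, acc=0x0
Byte[1]=A0: continuation. acc=(acc<<6)|0x20=0x20, pending=2
Byte[2]=80: continuation. acc=(acc<<6)|0x00=0x800, pending=1
Byte[3]=B4: continuation. acc=(acc<<6)|0x34=0x20034, pending=0
Byte[4]=ED: 3-byte lead. pending=2, acc=0xD
Byte[5]=98: continuation. acc=(acc<<6)|0x18=0x358, pending=1
Byte[6]=B4: continuation. acc=(acc<<6)|0x34=0xD634, pending=0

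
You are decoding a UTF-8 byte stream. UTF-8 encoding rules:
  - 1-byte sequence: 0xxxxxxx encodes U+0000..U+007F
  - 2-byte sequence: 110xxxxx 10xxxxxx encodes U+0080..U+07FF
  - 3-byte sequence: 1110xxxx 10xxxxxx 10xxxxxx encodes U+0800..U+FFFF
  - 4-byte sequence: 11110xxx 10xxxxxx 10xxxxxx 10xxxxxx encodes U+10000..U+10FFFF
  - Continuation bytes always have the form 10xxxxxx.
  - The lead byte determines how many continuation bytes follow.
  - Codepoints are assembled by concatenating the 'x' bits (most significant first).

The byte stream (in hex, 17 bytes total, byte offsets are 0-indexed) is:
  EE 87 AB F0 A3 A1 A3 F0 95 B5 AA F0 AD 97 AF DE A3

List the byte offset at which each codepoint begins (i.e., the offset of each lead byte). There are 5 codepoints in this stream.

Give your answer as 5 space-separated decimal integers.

Byte[0]=EE: 3-byte lead, need 2 cont bytes. acc=0xE
Byte[1]=87: continuation. acc=(acc<<6)|0x07=0x387
Byte[2]=AB: continuation. acc=(acc<<6)|0x2B=0xE1EB
Completed: cp=U+E1EB (starts at byte 0)
Byte[3]=F0: 4-byte lead, need 3 cont bytes. acc=0x0
Byte[4]=A3: continuation. acc=(acc<<6)|0x23=0x23
Byte[5]=A1: continuation. acc=(acc<<6)|0x21=0x8E1
Byte[6]=A3: continuation. acc=(acc<<6)|0x23=0x23863
Completed: cp=U+23863 (starts at byte 3)
Byte[7]=F0: 4-byte lead, need 3 cont bytes. acc=0x0
Byte[8]=95: continuation. acc=(acc<<6)|0x15=0x15
Byte[9]=B5: continuation. acc=(acc<<6)|0x35=0x575
Byte[10]=AA: continuation. acc=(acc<<6)|0x2A=0x15D6A
Completed: cp=U+15D6A (starts at byte 7)
Byte[11]=F0: 4-byte lead, need 3 cont bytes. acc=0x0
Byte[12]=AD: continuation. acc=(acc<<6)|0x2D=0x2D
Byte[13]=97: continuation. acc=(acc<<6)|0x17=0xB57
Byte[14]=AF: continuation. acc=(acc<<6)|0x2F=0x2D5EF
Completed: cp=U+2D5EF (starts at byte 11)
Byte[15]=DE: 2-byte lead, need 1 cont bytes. acc=0x1E
Byte[16]=A3: continuation. acc=(acc<<6)|0x23=0x7A3
Completed: cp=U+07A3 (starts at byte 15)

Answer: 0 3 7 11 15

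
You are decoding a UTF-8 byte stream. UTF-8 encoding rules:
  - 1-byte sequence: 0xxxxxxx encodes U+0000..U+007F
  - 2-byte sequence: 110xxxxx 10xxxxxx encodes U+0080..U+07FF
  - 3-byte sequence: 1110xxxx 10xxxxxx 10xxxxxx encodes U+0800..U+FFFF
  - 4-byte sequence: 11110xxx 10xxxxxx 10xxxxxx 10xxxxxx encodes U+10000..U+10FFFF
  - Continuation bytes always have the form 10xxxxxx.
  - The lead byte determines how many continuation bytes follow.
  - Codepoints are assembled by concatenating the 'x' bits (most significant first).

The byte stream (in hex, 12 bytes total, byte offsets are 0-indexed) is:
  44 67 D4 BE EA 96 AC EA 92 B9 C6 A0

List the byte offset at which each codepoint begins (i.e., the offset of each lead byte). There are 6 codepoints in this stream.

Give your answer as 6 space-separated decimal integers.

Answer: 0 1 2 4 7 10

Derivation:
Byte[0]=44: 1-byte ASCII. cp=U+0044
Byte[1]=67: 1-byte ASCII. cp=U+0067
Byte[2]=D4: 2-byte lead, need 1 cont bytes. acc=0x14
Byte[3]=BE: continuation. acc=(acc<<6)|0x3E=0x53E
Completed: cp=U+053E (starts at byte 2)
Byte[4]=EA: 3-byte lead, need 2 cont bytes. acc=0xA
Byte[5]=96: continuation. acc=(acc<<6)|0x16=0x296
Byte[6]=AC: continuation. acc=(acc<<6)|0x2C=0xA5AC
Completed: cp=U+A5AC (starts at byte 4)
Byte[7]=EA: 3-byte lead, need 2 cont bytes. acc=0xA
Byte[8]=92: continuation. acc=(acc<<6)|0x12=0x292
Byte[9]=B9: continuation. acc=(acc<<6)|0x39=0xA4B9
Completed: cp=U+A4B9 (starts at byte 7)
Byte[10]=C6: 2-byte lead, need 1 cont bytes. acc=0x6
Byte[11]=A0: continuation. acc=(acc<<6)|0x20=0x1A0
Completed: cp=U+01A0 (starts at byte 10)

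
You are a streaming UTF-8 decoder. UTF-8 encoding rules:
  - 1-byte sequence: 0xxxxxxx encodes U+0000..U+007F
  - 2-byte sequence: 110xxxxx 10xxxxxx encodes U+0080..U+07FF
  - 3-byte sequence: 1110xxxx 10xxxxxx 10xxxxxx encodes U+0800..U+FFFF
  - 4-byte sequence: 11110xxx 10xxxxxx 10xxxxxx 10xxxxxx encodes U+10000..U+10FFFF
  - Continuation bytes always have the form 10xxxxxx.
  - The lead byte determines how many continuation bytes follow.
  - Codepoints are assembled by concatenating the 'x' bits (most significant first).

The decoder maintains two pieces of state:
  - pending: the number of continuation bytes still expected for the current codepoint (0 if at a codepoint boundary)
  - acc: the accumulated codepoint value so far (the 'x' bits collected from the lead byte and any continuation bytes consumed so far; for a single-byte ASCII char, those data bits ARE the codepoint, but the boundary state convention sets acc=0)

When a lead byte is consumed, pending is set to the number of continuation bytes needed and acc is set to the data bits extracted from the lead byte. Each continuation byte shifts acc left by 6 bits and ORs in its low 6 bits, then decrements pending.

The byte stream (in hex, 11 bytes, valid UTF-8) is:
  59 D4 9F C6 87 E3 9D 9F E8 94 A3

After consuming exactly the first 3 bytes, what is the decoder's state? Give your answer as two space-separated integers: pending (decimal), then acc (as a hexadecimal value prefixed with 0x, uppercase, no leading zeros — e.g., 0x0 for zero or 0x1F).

Answer: 0 0x51F

Derivation:
Byte[0]=59: 1-byte. pending=0, acc=0x0
Byte[1]=D4: 2-byte lead. pending=1, acc=0x14
Byte[2]=9F: continuation. acc=(acc<<6)|0x1F=0x51F, pending=0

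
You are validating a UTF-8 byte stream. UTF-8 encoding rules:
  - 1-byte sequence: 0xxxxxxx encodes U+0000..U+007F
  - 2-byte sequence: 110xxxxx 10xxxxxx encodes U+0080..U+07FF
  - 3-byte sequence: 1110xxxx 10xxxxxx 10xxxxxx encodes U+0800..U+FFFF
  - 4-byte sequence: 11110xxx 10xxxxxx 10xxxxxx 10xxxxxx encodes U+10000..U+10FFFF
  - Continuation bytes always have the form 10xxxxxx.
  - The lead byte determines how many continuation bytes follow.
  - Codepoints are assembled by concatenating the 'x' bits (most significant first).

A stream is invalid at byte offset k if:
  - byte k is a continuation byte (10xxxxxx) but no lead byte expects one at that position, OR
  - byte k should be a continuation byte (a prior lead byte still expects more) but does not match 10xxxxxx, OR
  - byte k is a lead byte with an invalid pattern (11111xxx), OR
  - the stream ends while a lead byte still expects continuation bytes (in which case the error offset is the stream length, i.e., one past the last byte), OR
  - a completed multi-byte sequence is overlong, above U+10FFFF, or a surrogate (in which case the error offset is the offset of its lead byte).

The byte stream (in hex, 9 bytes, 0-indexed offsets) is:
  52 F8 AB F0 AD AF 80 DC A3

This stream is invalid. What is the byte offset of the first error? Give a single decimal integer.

Answer: 1

Derivation:
Byte[0]=52: 1-byte ASCII. cp=U+0052
Byte[1]=F8: INVALID lead byte (not 0xxx/110x/1110/11110)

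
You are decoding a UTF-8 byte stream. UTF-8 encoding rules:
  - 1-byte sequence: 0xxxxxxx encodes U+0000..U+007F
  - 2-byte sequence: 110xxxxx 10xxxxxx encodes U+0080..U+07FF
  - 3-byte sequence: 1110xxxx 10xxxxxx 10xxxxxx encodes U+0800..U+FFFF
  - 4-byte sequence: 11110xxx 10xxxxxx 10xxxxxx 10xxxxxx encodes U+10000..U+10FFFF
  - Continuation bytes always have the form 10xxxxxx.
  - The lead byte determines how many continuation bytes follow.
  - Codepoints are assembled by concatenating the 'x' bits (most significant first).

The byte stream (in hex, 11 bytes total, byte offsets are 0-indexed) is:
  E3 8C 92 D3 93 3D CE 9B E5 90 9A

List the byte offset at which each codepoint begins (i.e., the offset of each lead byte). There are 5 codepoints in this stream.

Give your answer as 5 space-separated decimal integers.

Byte[0]=E3: 3-byte lead, need 2 cont bytes. acc=0x3
Byte[1]=8C: continuation. acc=(acc<<6)|0x0C=0xCC
Byte[2]=92: continuation. acc=(acc<<6)|0x12=0x3312
Completed: cp=U+3312 (starts at byte 0)
Byte[3]=D3: 2-byte lead, need 1 cont bytes. acc=0x13
Byte[4]=93: continuation. acc=(acc<<6)|0x13=0x4D3
Completed: cp=U+04D3 (starts at byte 3)
Byte[5]=3D: 1-byte ASCII. cp=U+003D
Byte[6]=CE: 2-byte lead, need 1 cont bytes. acc=0xE
Byte[7]=9B: continuation. acc=(acc<<6)|0x1B=0x39B
Completed: cp=U+039B (starts at byte 6)
Byte[8]=E5: 3-byte lead, need 2 cont bytes. acc=0x5
Byte[9]=90: continuation. acc=(acc<<6)|0x10=0x150
Byte[10]=9A: continuation. acc=(acc<<6)|0x1A=0x541A
Completed: cp=U+541A (starts at byte 8)

Answer: 0 3 5 6 8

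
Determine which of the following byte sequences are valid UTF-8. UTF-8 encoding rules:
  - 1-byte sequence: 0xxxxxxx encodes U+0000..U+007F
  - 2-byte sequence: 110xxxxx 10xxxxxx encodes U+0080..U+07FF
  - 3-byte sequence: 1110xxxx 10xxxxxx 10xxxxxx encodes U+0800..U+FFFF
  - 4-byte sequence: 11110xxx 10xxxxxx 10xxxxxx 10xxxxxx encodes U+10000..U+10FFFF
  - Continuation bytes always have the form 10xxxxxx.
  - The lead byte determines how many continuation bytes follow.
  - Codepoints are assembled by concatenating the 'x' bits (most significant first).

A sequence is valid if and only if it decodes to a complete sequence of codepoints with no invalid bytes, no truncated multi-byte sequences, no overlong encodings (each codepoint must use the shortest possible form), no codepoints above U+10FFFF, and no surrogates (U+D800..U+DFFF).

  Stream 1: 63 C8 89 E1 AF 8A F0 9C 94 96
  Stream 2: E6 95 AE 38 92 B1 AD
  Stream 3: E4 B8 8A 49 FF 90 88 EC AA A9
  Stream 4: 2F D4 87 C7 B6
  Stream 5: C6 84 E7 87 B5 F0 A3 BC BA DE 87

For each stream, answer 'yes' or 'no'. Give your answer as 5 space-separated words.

Answer: yes no no yes yes

Derivation:
Stream 1: decodes cleanly. VALID
Stream 2: error at byte offset 4. INVALID
Stream 3: error at byte offset 4. INVALID
Stream 4: decodes cleanly. VALID
Stream 5: decodes cleanly. VALID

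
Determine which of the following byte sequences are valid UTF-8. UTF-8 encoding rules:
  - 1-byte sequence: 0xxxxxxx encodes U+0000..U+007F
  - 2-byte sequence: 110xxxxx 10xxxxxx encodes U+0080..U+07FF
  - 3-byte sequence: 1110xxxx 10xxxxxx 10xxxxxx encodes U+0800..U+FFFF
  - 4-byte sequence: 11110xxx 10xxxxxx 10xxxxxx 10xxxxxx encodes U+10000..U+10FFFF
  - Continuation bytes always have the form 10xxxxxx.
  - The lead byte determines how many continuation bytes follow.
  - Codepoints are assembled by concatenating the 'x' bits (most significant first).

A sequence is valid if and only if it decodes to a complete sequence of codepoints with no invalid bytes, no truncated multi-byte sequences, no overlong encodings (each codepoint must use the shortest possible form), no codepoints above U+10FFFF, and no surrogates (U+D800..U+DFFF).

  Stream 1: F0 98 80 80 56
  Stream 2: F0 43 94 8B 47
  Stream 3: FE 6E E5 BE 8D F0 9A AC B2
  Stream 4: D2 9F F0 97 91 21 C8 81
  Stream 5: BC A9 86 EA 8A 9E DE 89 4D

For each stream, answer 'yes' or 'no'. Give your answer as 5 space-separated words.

Answer: yes no no no no

Derivation:
Stream 1: decodes cleanly. VALID
Stream 2: error at byte offset 1. INVALID
Stream 3: error at byte offset 0. INVALID
Stream 4: error at byte offset 5. INVALID
Stream 5: error at byte offset 0. INVALID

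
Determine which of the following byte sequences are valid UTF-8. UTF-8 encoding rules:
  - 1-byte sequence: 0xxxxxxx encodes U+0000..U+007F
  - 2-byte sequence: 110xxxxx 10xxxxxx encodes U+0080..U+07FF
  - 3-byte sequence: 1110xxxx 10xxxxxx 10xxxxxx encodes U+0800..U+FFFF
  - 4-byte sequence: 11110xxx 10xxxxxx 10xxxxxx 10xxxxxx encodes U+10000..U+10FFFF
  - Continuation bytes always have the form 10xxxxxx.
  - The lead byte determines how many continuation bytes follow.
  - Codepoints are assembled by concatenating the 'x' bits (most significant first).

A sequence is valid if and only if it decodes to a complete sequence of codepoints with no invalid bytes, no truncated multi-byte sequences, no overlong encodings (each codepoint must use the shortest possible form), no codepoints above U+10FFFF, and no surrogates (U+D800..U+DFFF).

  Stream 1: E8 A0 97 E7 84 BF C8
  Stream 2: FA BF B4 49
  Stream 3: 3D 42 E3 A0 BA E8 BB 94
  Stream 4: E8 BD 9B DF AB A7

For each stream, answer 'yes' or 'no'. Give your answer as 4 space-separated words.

Stream 1: error at byte offset 7. INVALID
Stream 2: error at byte offset 0. INVALID
Stream 3: decodes cleanly. VALID
Stream 4: error at byte offset 5. INVALID

Answer: no no yes no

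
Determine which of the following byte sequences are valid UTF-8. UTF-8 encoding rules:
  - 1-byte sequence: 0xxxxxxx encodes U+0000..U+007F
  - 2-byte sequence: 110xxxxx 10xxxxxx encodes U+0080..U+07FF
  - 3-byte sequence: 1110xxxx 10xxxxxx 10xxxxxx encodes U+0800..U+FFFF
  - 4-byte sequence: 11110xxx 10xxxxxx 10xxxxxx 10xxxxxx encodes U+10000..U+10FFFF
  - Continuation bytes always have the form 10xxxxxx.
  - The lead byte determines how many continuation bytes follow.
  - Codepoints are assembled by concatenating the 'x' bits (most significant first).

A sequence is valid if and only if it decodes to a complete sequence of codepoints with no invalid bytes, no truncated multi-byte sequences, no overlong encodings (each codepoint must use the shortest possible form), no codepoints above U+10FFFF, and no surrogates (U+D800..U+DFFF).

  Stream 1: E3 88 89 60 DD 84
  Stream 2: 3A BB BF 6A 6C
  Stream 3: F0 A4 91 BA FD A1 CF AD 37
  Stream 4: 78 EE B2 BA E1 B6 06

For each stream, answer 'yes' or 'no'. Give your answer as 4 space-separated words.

Stream 1: decodes cleanly. VALID
Stream 2: error at byte offset 1. INVALID
Stream 3: error at byte offset 4. INVALID
Stream 4: error at byte offset 6. INVALID

Answer: yes no no no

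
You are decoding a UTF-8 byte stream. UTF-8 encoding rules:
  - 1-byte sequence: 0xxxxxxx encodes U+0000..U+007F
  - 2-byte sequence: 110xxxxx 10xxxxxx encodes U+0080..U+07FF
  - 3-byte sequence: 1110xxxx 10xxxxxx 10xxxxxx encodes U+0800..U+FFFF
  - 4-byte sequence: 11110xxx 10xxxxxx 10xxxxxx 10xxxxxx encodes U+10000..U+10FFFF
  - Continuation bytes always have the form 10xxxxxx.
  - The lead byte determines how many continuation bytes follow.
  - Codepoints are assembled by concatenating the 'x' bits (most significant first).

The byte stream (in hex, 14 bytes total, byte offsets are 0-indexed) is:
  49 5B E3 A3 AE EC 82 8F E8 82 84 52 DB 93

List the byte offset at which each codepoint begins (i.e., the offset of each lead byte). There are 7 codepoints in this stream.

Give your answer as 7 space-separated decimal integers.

Byte[0]=49: 1-byte ASCII. cp=U+0049
Byte[1]=5B: 1-byte ASCII. cp=U+005B
Byte[2]=E3: 3-byte lead, need 2 cont bytes. acc=0x3
Byte[3]=A3: continuation. acc=(acc<<6)|0x23=0xE3
Byte[4]=AE: continuation. acc=(acc<<6)|0x2E=0x38EE
Completed: cp=U+38EE (starts at byte 2)
Byte[5]=EC: 3-byte lead, need 2 cont bytes. acc=0xC
Byte[6]=82: continuation. acc=(acc<<6)|0x02=0x302
Byte[7]=8F: continuation. acc=(acc<<6)|0x0F=0xC08F
Completed: cp=U+C08F (starts at byte 5)
Byte[8]=E8: 3-byte lead, need 2 cont bytes. acc=0x8
Byte[9]=82: continuation. acc=(acc<<6)|0x02=0x202
Byte[10]=84: continuation. acc=(acc<<6)|0x04=0x8084
Completed: cp=U+8084 (starts at byte 8)
Byte[11]=52: 1-byte ASCII. cp=U+0052
Byte[12]=DB: 2-byte lead, need 1 cont bytes. acc=0x1B
Byte[13]=93: continuation. acc=(acc<<6)|0x13=0x6D3
Completed: cp=U+06D3 (starts at byte 12)

Answer: 0 1 2 5 8 11 12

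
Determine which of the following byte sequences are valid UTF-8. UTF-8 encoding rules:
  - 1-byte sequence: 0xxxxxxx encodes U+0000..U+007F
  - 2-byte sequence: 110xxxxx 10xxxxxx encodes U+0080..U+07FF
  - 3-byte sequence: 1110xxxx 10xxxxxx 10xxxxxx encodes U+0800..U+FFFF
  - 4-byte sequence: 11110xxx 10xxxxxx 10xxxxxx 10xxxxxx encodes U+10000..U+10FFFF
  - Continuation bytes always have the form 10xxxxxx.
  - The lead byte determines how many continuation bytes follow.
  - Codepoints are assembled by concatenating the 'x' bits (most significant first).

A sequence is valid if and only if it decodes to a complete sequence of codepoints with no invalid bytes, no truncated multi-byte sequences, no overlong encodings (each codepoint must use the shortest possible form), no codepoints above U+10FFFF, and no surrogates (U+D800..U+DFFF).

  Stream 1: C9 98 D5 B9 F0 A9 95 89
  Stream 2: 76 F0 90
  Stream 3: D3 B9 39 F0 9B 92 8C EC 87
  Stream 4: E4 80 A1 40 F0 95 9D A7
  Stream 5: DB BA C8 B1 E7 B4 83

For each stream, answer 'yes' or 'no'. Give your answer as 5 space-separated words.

Answer: yes no no yes yes

Derivation:
Stream 1: decodes cleanly. VALID
Stream 2: error at byte offset 3. INVALID
Stream 3: error at byte offset 9. INVALID
Stream 4: decodes cleanly. VALID
Stream 5: decodes cleanly. VALID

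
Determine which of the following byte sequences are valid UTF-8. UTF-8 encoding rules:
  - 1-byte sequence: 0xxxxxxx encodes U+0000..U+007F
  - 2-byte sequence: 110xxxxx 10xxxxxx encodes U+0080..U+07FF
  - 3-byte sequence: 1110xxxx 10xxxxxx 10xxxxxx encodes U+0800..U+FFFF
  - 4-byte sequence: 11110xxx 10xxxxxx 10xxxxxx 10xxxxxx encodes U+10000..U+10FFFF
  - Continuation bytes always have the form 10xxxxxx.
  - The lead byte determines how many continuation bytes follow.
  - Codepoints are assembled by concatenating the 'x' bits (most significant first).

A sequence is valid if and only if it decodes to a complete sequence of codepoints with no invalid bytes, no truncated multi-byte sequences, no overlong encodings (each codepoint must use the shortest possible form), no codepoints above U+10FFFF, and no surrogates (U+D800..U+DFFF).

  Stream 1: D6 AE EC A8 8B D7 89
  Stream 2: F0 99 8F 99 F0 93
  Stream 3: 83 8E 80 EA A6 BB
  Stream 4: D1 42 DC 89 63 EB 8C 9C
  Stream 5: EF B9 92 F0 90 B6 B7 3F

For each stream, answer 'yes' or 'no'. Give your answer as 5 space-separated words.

Answer: yes no no no yes

Derivation:
Stream 1: decodes cleanly. VALID
Stream 2: error at byte offset 6. INVALID
Stream 3: error at byte offset 0. INVALID
Stream 4: error at byte offset 1. INVALID
Stream 5: decodes cleanly. VALID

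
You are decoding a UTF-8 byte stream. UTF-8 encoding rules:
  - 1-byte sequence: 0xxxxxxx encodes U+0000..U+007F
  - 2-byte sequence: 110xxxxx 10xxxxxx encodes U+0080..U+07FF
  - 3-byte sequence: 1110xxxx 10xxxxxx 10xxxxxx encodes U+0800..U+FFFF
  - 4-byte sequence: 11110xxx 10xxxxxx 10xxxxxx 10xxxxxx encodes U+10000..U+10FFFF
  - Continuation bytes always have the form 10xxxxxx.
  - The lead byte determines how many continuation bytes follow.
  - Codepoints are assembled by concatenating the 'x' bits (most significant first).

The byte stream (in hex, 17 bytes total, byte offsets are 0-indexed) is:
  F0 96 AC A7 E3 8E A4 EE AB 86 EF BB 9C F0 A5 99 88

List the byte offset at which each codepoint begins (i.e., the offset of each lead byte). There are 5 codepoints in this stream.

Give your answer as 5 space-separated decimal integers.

Answer: 0 4 7 10 13

Derivation:
Byte[0]=F0: 4-byte lead, need 3 cont bytes. acc=0x0
Byte[1]=96: continuation. acc=(acc<<6)|0x16=0x16
Byte[2]=AC: continuation. acc=(acc<<6)|0x2C=0x5AC
Byte[3]=A7: continuation. acc=(acc<<6)|0x27=0x16B27
Completed: cp=U+16B27 (starts at byte 0)
Byte[4]=E3: 3-byte lead, need 2 cont bytes. acc=0x3
Byte[5]=8E: continuation. acc=(acc<<6)|0x0E=0xCE
Byte[6]=A4: continuation. acc=(acc<<6)|0x24=0x33A4
Completed: cp=U+33A4 (starts at byte 4)
Byte[7]=EE: 3-byte lead, need 2 cont bytes. acc=0xE
Byte[8]=AB: continuation. acc=(acc<<6)|0x2B=0x3AB
Byte[9]=86: continuation. acc=(acc<<6)|0x06=0xEAC6
Completed: cp=U+EAC6 (starts at byte 7)
Byte[10]=EF: 3-byte lead, need 2 cont bytes. acc=0xF
Byte[11]=BB: continuation. acc=(acc<<6)|0x3B=0x3FB
Byte[12]=9C: continuation. acc=(acc<<6)|0x1C=0xFEDC
Completed: cp=U+FEDC (starts at byte 10)
Byte[13]=F0: 4-byte lead, need 3 cont bytes. acc=0x0
Byte[14]=A5: continuation. acc=(acc<<6)|0x25=0x25
Byte[15]=99: continuation. acc=(acc<<6)|0x19=0x959
Byte[16]=88: continuation. acc=(acc<<6)|0x08=0x25648
Completed: cp=U+25648 (starts at byte 13)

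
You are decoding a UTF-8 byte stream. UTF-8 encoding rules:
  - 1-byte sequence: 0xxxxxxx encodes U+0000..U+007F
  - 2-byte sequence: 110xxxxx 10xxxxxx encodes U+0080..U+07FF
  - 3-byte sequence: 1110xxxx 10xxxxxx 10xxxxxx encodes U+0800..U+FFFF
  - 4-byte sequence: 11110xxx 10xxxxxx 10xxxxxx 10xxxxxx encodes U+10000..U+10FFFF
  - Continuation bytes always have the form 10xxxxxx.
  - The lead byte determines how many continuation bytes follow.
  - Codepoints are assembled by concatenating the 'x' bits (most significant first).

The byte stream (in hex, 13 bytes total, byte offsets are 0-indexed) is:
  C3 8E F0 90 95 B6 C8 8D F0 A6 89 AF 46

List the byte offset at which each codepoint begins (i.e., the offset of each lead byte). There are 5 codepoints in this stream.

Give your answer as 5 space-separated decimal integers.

Byte[0]=C3: 2-byte lead, need 1 cont bytes. acc=0x3
Byte[1]=8E: continuation. acc=(acc<<6)|0x0E=0xCE
Completed: cp=U+00CE (starts at byte 0)
Byte[2]=F0: 4-byte lead, need 3 cont bytes. acc=0x0
Byte[3]=90: continuation. acc=(acc<<6)|0x10=0x10
Byte[4]=95: continuation. acc=(acc<<6)|0x15=0x415
Byte[5]=B6: continuation. acc=(acc<<6)|0x36=0x10576
Completed: cp=U+10576 (starts at byte 2)
Byte[6]=C8: 2-byte lead, need 1 cont bytes. acc=0x8
Byte[7]=8D: continuation. acc=(acc<<6)|0x0D=0x20D
Completed: cp=U+020D (starts at byte 6)
Byte[8]=F0: 4-byte lead, need 3 cont bytes. acc=0x0
Byte[9]=A6: continuation. acc=(acc<<6)|0x26=0x26
Byte[10]=89: continuation. acc=(acc<<6)|0x09=0x989
Byte[11]=AF: continuation. acc=(acc<<6)|0x2F=0x2626F
Completed: cp=U+2626F (starts at byte 8)
Byte[12]=46: 1-byte ASCII. cp=U+0046

Answer: 0 2 6 8 12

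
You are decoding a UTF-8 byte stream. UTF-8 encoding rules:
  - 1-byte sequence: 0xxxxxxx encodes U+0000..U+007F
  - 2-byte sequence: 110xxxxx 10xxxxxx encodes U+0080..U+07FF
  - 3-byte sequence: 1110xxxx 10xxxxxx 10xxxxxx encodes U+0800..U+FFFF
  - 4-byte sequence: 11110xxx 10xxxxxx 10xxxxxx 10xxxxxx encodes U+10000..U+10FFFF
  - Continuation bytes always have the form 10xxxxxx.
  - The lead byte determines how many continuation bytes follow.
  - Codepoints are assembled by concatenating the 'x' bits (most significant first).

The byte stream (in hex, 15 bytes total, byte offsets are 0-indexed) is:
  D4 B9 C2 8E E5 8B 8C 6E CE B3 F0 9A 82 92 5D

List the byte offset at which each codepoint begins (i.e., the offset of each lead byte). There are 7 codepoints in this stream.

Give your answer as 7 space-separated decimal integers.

Answer: 0 2 4 7 8 10 14

Derivation:
Byte[0]=D4: 2-byte lead, need 1 cont bytes. acc=0x14
Byte[1]=B9: continuation. acc=(acc<<6)|0x39=0x539
Completed: cp=U+0539 (starts at byte 0)
Byte[2]=C2: 2-byte lead, need 1 cont bytes. acc=0x2
Byte[3]=8E: continuation. acc=(acc<<6)|0x0E=0x8E
Completed: cp=U+008E (starts at byte 2)
Byte[4]=E5: 3-byte lead, need 2 cont bytes. acc=0x5
Byte[5]=8B: continuation. acc=(acc<<6)|0x0B=0x14B
Byte[6]=8C: continuation. acc=(acc<<6)|0x0C=0x52CC
Completed: cp=U+52CC (starts at byte 4)
Byte[7]=6E: 1-byte ASCII. cp=U+006E
Byte[8]=CE: 2-byte lead, need 1 cont bytes. acc=0xE
Byte[9]=B3: continuation. acc=(acc<<6)|0x33=0x3B3
Completed: cp=U+03B3 (starts at byte 8)
Byte[10]=F0: 4-byte lead, need 3 cont bytes. acc=0x0
Byte[11]=9A: continuation. acc=(acc<<6)|0x1A=0x1A
Byte[12]=82: continuation. acc=(acc<<6)|0x02=0x682
Byte[13]=92: continuation. acc=(acc<<6)|0x12=0x1A092
Completed: cp=U+1A092 (starts at byte 10)
Byte[14]=5D: 1-byte ASCII. cp=U+005D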